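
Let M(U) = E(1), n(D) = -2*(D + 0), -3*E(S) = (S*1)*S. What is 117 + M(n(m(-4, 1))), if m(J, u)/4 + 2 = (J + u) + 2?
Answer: 350/3 ≈ 116.67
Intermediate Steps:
m(J, u) = 4*J + 4*u (m(J, u) = -8 + 4*((J + u) + 2) = -8 + 4*(2 + J + u) = -8 + (8 + 4*J + 4*u) = 4*J + 4*u)
E(S) = -S²/3 (E(S) = -S*1*S/3 = -S*S/3 = -S²/3)
n(D) = -2*D
M(U) = -⅓ (M(U) = -⅓*1² = -⅓*1 = -⅓)
117 + M(n(m(-4, 1))) = 117 - ⅓ = 350/3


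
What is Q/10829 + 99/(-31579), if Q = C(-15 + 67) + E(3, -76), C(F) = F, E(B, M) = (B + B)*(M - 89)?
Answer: -4384739/48852713 ≈ -0.089754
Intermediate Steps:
E(B, M) = 2*B*(-89 + M) (E(B, M) = (2*B)*(-89 + M) = 2*B*(-89 + M))
Q = -938 (Q = (-15 + 67) + 2*3*(-89 - 76) = 52 + 2*3*(-165) = 52 - 990 = -938)
Q/10829 + 99/(-31579) = -938/10829 + 99/(-31579) = -938*1/10829 + 99*(-1/31579) = -134/1547 - 99/31579 = -4384739/48852713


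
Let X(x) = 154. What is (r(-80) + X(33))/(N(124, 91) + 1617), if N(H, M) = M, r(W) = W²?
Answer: 3277/854 ≈ 3.8372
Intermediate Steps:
(r(-80) + X(33))/(N(124, 91) + 1617) = ((-80)² + 154)/(91 + 1617) = (6400 + 154)/1708 = 6554*(1/1708) = 3277/854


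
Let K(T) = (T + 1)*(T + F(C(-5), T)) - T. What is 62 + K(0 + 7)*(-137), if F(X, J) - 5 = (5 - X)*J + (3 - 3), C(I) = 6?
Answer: -4459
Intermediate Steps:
F(X, J) = 5 + J*(5 - X) (F(X, J) = 5 + ((5 - X)*J + (3 - 3)) = 5 + (J*(5 - X) + 0) = 5 + J*(5 - X))
K(T) = 5 + 4*T (K(T) = (T + 1)*(T + (5 + 5*T - 1*T*6)) - T = (1 + T)*(T + (5 + 5*T - 6*T)) - T = (1 + T)*(T + (5 - T)) - T = (1 + T)*5 - T = (5 + 5*T) - T = 5 + 4*T)
62 + K(0 + 7)*(-137) = 62 + (5 + 4*(0 + 7))*(-137) = 62 + (5 + 4*7)*(-137) = 62 + (5 + 28)*(-137) = 62 + 33*(-137) = 62 - 4521 = -4459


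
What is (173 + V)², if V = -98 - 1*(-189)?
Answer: 69696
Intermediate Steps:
V = 91 (V = -98 + 189 = 91)
(173 + V)² = (173 + 91)² = 264² = 69696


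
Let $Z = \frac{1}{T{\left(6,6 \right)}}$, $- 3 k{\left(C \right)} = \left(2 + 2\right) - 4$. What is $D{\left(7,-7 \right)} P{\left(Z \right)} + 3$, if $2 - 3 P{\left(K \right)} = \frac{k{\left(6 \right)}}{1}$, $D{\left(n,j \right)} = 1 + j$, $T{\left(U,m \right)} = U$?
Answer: $-1$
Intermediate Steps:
$k{\left(C \right)} = 0$ ($k{\left(C \right)} = - \frac{\left(2 + 2\right) - 4}{3} = - \frac{4 - 4}{3} = \left(- \frac{1}{3}\right) 0 = 0$)
$Z = \frac{1}{6} \approx 0.16667$
$P{\left(K \right)} = \frac{2}{3}$ ($P{\left(K \right)} = \frac{2}{3} - \frac{0 \cdot 1^{-1}}{3} = \frac{2}{3} - \frac{0 \cdot 1}{3} = \frac{2}{3} - 0 = \frac{2}{3} + 0 = \frac{2}{3}$)
$D{\left(7,-7 \right)} P{\left(Z \right)} + 3 = \left(1 - 7\right) \frac{2}{3} + 3 = \left(-6\right) \frac{2}{3} + 3 = -4 + 3 = -1$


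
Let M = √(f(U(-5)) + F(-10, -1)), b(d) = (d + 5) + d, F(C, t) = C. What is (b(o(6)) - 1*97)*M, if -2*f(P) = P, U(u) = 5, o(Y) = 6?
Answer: -200*I*√2 ≈ -282.84*I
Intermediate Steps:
f(P) = -P/2
b(d) = 5 + 2*d (b(d) = (5 + d) + d = 5 + 2*d)
M = 5*I*√2/2 (M = √(-½*5 - 10) = √(-5/2 - 10) = √(-25/2) = 5*I*√2/2 ≈ 3.5355*I)
(b(o(6)) - 1*97)*M = ((5 + 2*6) - 1*97)*(5*I*√2/2) = ((5 + 12) - 97)*(5*I*√2/2) = (17 - 97)*(5*I*√2/2) = -200*I*√2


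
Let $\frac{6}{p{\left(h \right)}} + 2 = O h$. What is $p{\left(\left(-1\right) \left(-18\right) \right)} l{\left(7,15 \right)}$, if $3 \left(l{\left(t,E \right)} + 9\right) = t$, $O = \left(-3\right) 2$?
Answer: $\frac{4}{11} \approx 0.36364$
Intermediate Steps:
$O = -6$
$p{\left(h \right)} = \frac{6}{-2 - 6 h}$
$l{\left(t,E \right)} = -9 + \frac{t}{3}$
$p{\left(\left(-1\right) \left(-18\right) \right)} l{\left(7,15 \right)} = - \frac{3}{1 + 3 \left(\left(-1\right) \left(-18\right)\right)} \left(-9 + \frac{1}{3} \cdot 7\right) = - \frac{3}{1 + 3 \cdot 18} \left(-9 + \frac{7}{3}\right) = - \frac{3}{1 + 54} \left(- \frac{20}{3}\right) = - \frac{3}{55} \left(- \frac{20}{3}\right) = \left(-3\right) \frac{1}{55} \left(- \frac{20}{3}\right) = \left(- \frac{3}{55}\right) \left(- \frac{20}{3}\right) = \frac{4}{11}$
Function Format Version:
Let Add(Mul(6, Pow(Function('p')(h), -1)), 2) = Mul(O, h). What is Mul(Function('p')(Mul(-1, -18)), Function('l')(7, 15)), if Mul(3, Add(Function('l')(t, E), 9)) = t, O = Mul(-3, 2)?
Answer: Rational(4, 11) ≈ 0.36364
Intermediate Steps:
O = -6
Function('p')(h) = Mul(6, Pow(Add(-2, Mul(-6, h)), -1))
Function('l')(t, E) = Add(-9, Mul(Rational(1, 3), t))
Mul(Function('p')(Mul(-1, -18)), Function('l')(7, 15)) = Mul(Mul(-3, Pow(Add(1, Mul(3, Mul(-1, -18))), -1)), Add(-9, Mul(Rational(1, 3), 7))) = Mul(Mul(-3, Pow(Add(1, Mul(3, 18)), -1)), Add(-9, Rational(7, 3))) = Mul(Mul(-3, Pow(Add(1, 54), -1)), Rational(-20, 3)) = Mul(Mul(-3, Pow(55, -1)), Rational(-20, 3)) = Mul(Mul(-3, Rational(1, 55)), Rational(-20, 3)) = Mul(Rational(-3, 55), Rational(-20, 3)) = Rational(4, 11)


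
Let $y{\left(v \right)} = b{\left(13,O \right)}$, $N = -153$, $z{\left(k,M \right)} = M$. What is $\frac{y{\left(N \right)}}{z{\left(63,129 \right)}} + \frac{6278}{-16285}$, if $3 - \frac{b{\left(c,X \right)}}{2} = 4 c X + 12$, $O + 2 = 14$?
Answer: $- \frac{7142224}{700255} \approx -10.199$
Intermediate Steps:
$O = 12$ ($O = -2 + 14 = 12$)
$b{\left(c,X \right)} = -18 - 8 X c$ ($b{\left(c,X \right)} = 6 - 2 \left(4 c X + 12\right) = 6 - 2 \left(4 X c + 12\right) = 6 - 2 \left(12 + 4 X c\right) = 6 - \left(24 + 8 X c\right) = -18 - 8 X c$)
$y{\left(v \right)} = -1266$ ($y{\left(v \right)} = -18 - 96 \cdot 13 = -18 - 1248 = -1266$)
$\frac{y{\left(N \right)}}{z{\left(63,129 \right)}} + \frac{6278}{-16285} = - \frac{1266}{129} + \frac{6278}{-16285} = \left(-1266\right) \frac{1}{129} + 6278 \left(- \frac{1}{16285}\right) = - \frac{422}{43} - \frac{6278}{16285} = - \frac{7142224}{700255}$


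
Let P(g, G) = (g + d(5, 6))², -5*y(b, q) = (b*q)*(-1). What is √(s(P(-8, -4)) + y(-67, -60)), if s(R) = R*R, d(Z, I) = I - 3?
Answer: √1429 ≈ 37.802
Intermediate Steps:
d(Z, I) = -3 + I
y(b, q) = b*q/5 (y(b, q) = -b*q*(-1)/5 = -(-1)*b*q/5 = b*q/5)
P(g, G) = (3 + g)² (P(g, G) = (g + (-3 + 6))² = (g + 3)² = (3 + g)²)
s(R) = R²
√(s(P(-8, -4)) + y(-67, -60)) = √(((3 - 8)²)² + (⅕)*(-67)*(-60)) = √(((-5)²)² + 804) = √(25² + 804) = √(625 + 804) = √1429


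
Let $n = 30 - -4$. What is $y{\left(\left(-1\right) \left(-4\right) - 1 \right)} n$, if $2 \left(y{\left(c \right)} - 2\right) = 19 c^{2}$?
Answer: $2975$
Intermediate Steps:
$n = 34$ ($n = 30 + 4 = 34$)
$y{\left(c \right)} = 2 + \frac{19 c^{2}}{2}$
$y{\left(\left(-1\right) \left(-4\right) - 1 \right)} n = \left(2 + \frac{19 \left(\left(-1\right) \left(-4\right) - 1\right)^{2}}{2}\right) 34 = \left(2 + \frac{19 \left(4 - 1\right)^{2}}{2}\right) 34 = \left(2 + \frac{19 \cdot 3^{2}}{2}\right) 34 = \left(2 + \frac{19}{2} \cdot 9\right) 34 = \left(2 + \frac{171}{2}\right) 34 = \frac{175}{2} \cdot 34 = 2975$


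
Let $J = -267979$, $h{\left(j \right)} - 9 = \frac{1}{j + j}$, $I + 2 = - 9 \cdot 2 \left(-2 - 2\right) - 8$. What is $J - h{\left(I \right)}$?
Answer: $- \frac{33230513}{124} \approx -2.6799 \cdot 10^{5}$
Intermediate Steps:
$I = 62$ ($I = -2 - \left(8 + 9 \cdot 2 \left(-2 - 2\right)\right) = -2 - \left(8 + 9 \cdot 2 \left(-4\right)\right) = -2 - -64 = -2 + \left(72 - 8\right) = -2 + 64 = 62$)
$h{\left(j \right)} = 9 + \frac{1}{2 j}$ ($h{\left(j \right)} = 9 + \frac{1}{j + j} = 9 + \frac{1}{2 j}$)
$J - h{\left(I \right)} = -267979 - \left(9 + \frac{1}{2 \cdot 62}\right) = -267979 - \left(9 + \frac{1}{2} \cdot \frac{1}{62}\right) = -267979 - \left(9 + \frac{1}{124}\right) = -267979 - \frac{1117}{124} = - \frac{33230513}{124}$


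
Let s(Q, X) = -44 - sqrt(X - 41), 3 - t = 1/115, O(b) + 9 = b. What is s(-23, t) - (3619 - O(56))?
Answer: -3616 - I*sqrt(502665)/115 ≈ -3616.0 - 6.1651*I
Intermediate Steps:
O(b) = -9 + b
t = 344/115 (t = 3 - 1/115 = 344/115 ≈ 2.9913)
s(Q, X) = -44 - sqrt(-41 + X)
s(-23, t) - (3619 - O(56)) = (-44 - sqrt(-41 + 344/115)) - (3619 - (-9 + 56)) = (-44 - sqrt(-4371/115)) - (3619 - 1*47) = (-44 - I*sqrt(502665)/115) - (3619 - 47) = (-44 - I*sqrt(502665)/115) - 1*3572 = (-44 - I*sqrt(502665)/115) - 3572 = -3616 - I*sqrt(502665)/115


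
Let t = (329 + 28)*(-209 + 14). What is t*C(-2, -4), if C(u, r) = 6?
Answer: -417690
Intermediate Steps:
t = -69615 (t = 357*(-195) = -69615)
t*C(-2, -4) = -69615*6 = -417690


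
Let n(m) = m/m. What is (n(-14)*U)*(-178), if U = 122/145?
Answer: -21716/145 ≈ -149.77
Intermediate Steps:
n(m) = 1
U = 122/145 (U = 122*(1/145) = 122/145 ≈ 0.84138)
(n(-14)*U)*(-178) = (1*(122/145))*(-178) = (122/145)*(-178) = -21716/145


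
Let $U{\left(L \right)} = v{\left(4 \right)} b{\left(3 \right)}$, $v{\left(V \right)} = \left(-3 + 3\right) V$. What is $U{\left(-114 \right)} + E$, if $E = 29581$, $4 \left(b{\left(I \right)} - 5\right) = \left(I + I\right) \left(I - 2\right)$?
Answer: $29581$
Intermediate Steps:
$b{\left(I \right)} = 5 + \frac{I \left(-2 + I\right)}{2}$ ($b{\left(I \right)} = 5 + \frac{\left(I + I\right) \left(I - 2\right)}{4} = 5 + \frac{2 I \left(-2 + I\right)}{4} = 5 + \frac{I \left(-2 + I\right)}{2}$)
$v{\left(V \right)} = 0$ ($v{\left(V \right)} = 0 V = 0$)
$U{\left(L \right)} = 0$ ($U{\left(L \right)} = 0 \left(5 + \frac{3^{2}}{2} - 3\right) = 0 \left(5 + \frac{1}{2} \cdot 9 - 3\right) = 0 \left(5 + \frac{9}{2} - 3\right) = 0 \cdot \frac{13}{2} = 0$)
$U{\left(-114 \right)} + E = 0 + 29581 = 29581$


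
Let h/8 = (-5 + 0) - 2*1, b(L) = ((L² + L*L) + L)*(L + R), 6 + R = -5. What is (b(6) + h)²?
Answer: 198916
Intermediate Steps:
R = -11 (R = -6 - 5 = -11)
b(L) = (-11 + L)*(L + 2*L²) (b(L) = ((L² + L*L) + L)*(L - 11) = ((L² + L²) + L)*(-11 + L) = (2*L² + L)*(-11 + L) = (L + 2*L²)*(-11 + L) = (-11 + L)*(L + 2*L²))
h = -56 (h = 8*((-5 + 0) - 2*1) = 8*(-5 - 2) = 8*(-7) = -56)
(b(6) + h)² = (6*(-11 - 21*6 + 2*6²) - 56)² = (6*(-11 - 126 + 2*36) - 56)² = (6*(-11 - 126 + 72) - 56)² = (6*(-65) - 56)² = (-390 - 56)² = (-446)² = 198916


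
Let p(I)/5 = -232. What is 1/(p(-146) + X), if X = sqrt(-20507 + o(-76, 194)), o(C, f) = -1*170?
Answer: -40/47113 - I*sqrt(20677)/1366277 ≈ -0.00084902 - 0.00010525*I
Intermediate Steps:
o(C, f) = -170
p(I) = -1160 (p(I) = 5*(-232) = -1160)
X = I*sqrt(20677) (X = sqrt(-20507 - 170) = sqrt(-20677) = I*sqrt(20677) ≈ 143.79*I)
1/(p(-146) + X) = 1/(-1160 + I*sqrt(20677))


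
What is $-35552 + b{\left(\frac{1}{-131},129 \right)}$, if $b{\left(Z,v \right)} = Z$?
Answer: $- \frac{4657313}{131} \approx -35552.0$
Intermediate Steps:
$-35552 + b{\left(\frac{1}{-131},129 \right)} = -35552 + \frac{1}{-131} = -35552 - \frac{1}{131} = - \frac{4657313}{131}$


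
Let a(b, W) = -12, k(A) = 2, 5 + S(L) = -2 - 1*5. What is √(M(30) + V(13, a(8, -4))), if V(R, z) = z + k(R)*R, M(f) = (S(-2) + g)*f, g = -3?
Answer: 2*I*√109 ≈ 20.881*I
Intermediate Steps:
S(L) = -12 (S(L) = -5 + (-2 - 1*5) = -5 + (-2 - 5) = -5 - 7 = -12)
M(f) = -15*f (M(f) = (-12 - 3)*f = -15*f)
V(R, z) = z + 2*R
√(M(30) + V(13, a(8, -4))) = √(-15*30 + (-12 + 2*13)) = √(-450 + (-12 + 26)) = √(-450 + 14) = √(-436) = 2*I*√109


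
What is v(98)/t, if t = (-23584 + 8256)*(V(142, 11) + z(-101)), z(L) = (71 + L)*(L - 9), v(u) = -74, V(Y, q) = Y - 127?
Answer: 37/25406160 ≈ 1.4563e-6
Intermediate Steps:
V(Y, q) = -127 + Y
z(L) = (-9 + L)*(71 + L) (z(L) = (71 + L)*(-9 + L) = (-9 + L)*(71 + L))
t = -50812320 (t = (-23584 + 8256)*((-127 + 142) + (-639 + (-101)² + 62*(-101))) = -15328*(15 + (-639 + 10201 - 6262)) = -15328*(15 + 3300) = -15328*3315 = -50812320)
v(98)/t = -74/(-50812320) = -74*(-1/50812320) = 37/25406160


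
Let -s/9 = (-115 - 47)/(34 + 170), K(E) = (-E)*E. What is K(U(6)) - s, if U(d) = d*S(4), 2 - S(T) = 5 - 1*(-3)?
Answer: -44307/34 ≈ -1303.1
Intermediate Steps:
S(T) = -6 (S(T) = 2 - (5 - 1*(-3)) = 2 - (5 + 3) = 2 - 1*8 = 2 - 8 = -6)
U(d) = -6*d (U(d) = d*(-6) = -6*d)
K(E) = -E²
s = 243/34 (s = -9*(-115 - 47)/(34 + 170) = -(-1458)/204 = -9*(-27/34) = 243/34 ≈ 7.1471)
K(U(6)) - s = -(-6*6)² - 1*243/34 = -1*(-36)² - 243/34 = -1*1296 - 243/34 = -1296 - 243/34 = -44307/34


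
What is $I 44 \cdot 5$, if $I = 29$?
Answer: $6380$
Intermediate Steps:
$I 44 \cdot 5 = 29 \cdot 44 \cdot 5 = 1276 \cdot 5 = 6380$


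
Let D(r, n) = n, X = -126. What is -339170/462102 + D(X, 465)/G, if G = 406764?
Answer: -7652626025/10442580996 ≈ -0.73283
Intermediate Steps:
-339170/462102 + D(X, 465)/G = -339170/462102 + 465/406764 = -339170*1/462102 + 465*(1/406764) = -169585/231051 + 155/135588 = -7652626025/10442580996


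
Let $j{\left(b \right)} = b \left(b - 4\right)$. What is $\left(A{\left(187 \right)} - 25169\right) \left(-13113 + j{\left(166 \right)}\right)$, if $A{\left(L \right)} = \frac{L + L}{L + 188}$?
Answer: $- \frac{43348738593}{125} \approx -3.4679 \cdot 10^{8}$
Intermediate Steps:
$A{\left(L \right)} = \frac{2 L}{188 + L}$
$j{\left(b \right)} = b \left(-4 + b\right)$
$\left(A{\left(187 \right)} - 25169\right) \left(-13113 + j{\left(166 \right)}\right) = \left(2 \cdot 187 \frac{1}{188 + 187} - 25169\right) \left(-13113 + 166 \left(-4 + 166\right)\right) = \left(2 \cdot 187 \cdot \frac{1}{375} - 25169\right) \left(-13113 + 166 \cdot 162\right) = \left(2 \cdot 187 \cdot \frac{1}{375} - 25169\right) \left(-13113 + 26892\right) = \left(\frac{374}{375} - 25169\right) 13779 = \left(- \frac{9438001}{375}\right) 13779 = - \frac{43348738593}{125}$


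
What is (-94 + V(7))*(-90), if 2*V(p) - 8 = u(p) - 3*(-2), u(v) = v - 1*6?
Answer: 7785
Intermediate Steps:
u(v) = -6 + v (u(v) = v - 6 = -6 + v)
V(p) = 4 + p/2 (V(p) = 4 + ((-6 + p) - 3*(-2))/2 = 4 + ((-6 + p) + 6)/2 = 4 + p/2)
(-94 + V(7))*(-90) = (-94 + (4 + (½)*7))*(-90) = (-94 + (4 + 7/2))*(-90) = (-94 + 15/2)*(-90) = -173/2*(-90) = 7785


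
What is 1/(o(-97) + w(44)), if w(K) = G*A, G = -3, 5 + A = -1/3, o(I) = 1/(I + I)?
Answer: 194/3103 ≈ 0.062520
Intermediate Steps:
o(I) = 1/(2*I)
A = -16/3 (A = -5 - 1/3 = -5 - 1*⅓ = -5 - ⅓ = -16/3 ≈ -5.3333)
w(K) = 16 (w(K) = -3*(-16/3) = 16)
1/(o(-97) + w(44)) = 1/((½)/(-97) + 16) = 1/((½)*(-1/97) + 16) = 1/(-1/194 + 16) = 1/(3103/194) = 194/3103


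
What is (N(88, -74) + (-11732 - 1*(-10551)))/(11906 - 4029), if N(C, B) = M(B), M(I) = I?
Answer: -1255/7877 ≈ -0.15932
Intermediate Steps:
N(C, B) = B
(N(88, -74) + (-11732 - 1*(-10551)))/(11906 - 4029) = (-74 + (-11732 - 1*(-10551)))/(11906 - 4029) = (-74 + (-11732 + 10551))/7877 = (-74 - 1181)*(1/7877) = -1255*1/7877 = -1255/7877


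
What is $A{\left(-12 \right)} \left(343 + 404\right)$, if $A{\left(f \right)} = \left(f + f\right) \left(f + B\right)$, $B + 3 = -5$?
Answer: $358560$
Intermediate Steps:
$B = -8$ ($B = -3 - 5 = -8$)
$A{\left(f \right)} = 2 f \left(-8 + f\right)$ ($A{\left(f \right)} = \left(f + f\right) \left(f - 8\right) = 2 f \left(-8 + f\right)$)
$A{\left(-12 \right)} \left(343 + 404\right) = 2 \left(-12\right) \left(-8 - 12\right) \left(343 + 404\right) = 2 \left(-12\right) \left(-20\right) 747 = 480 \cdot 747 = 358560$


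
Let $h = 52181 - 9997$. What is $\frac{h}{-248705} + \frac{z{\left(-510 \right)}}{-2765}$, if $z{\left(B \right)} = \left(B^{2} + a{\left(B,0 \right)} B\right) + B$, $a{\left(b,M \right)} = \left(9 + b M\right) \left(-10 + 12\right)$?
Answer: $- \frac{12478971562}{137533865} \approx -90.734$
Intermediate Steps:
$h = 42184$
$a{\left(b,M \right)} = 18 + 2 M b$ ($a{\left(b,M \right)} = \left(9 + M b\right) 2 = 18 + 2 M b$)
$z{\left(B \right)} = B^{2} + 19 B$ ($z{\left(B \right)} = \left(B^{2} + \left(18 + 2 \cdot 0 B\right) B\right) + B = \left(B^{2} + \left(18 + 0\right) B\right) + B = \left(B^{2} + 18 B\right) + B = B^{2} + 19 B$)
$\frac{h}{-248705} + \frac{z{\left(-510 \right)}}{-2765} = \frac{42184}{-248705} + \frac{\left(-510\right) \left(19 - 510\right)}{-2765} = 42184 \left(- \frac{1}{248705}\right) + \left(-510\right) \left(-491\right) \left(- \frac{1}{2765}\right) = - \frac{42184}{248705} + 250410 \left(- \frac{1}{2765}\right) = - \frac{42184}{248705} - \frac{50082}{553} = - \frac{12478971562}{137533865}$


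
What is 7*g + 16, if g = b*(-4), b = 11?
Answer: -292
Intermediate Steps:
g = -44 (g = 11*(-4) = -44)
7*g + 16 = 7*(-44) + 16 = -308 + 16 = -292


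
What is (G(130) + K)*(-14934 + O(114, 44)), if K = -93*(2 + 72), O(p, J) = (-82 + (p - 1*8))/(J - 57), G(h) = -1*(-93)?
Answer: 1318192974/13 ≈ 1.0140e+8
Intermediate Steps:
G(h) = 93
O(p, J) = (-90 + p)/(-57 + J) (O(p, J) = (-82 + (p - 8))/(-57 + J) = (-82 + (-8 + p))/(-57 + J) = (-90 + p)/(-57 + J))
K = -6882 (K = -93*74 = -6882)
(G(130) + K)*(-14934 + O(114, 44)) = (93 - 6882)*(-14934 + (-90 + 114)/(-57 + 44)) = -6789*(-14934 + 24/(-13)) = -6789*(-14934 - 1/13*24) = -6789*(-14934 - 24/13) = -6789*(-194166/13) = 1318192974/13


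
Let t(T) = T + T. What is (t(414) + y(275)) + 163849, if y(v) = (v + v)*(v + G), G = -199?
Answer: 206477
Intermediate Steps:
y(v) = 2*v*(-199 + v) (y(v) = (v + v)*(v - 199) = (2*v)*(-199 + v) = 2*v*(-199 + v))
t(T) = 2*T
(t(414) + y(275)) + 163849 = (2*414 + 2*275*(-199 + 275)) + 163849 = (828 + 2*275*76) + 163849 = (828 + 41800) + 163849 = 42628 + 163849 = 206477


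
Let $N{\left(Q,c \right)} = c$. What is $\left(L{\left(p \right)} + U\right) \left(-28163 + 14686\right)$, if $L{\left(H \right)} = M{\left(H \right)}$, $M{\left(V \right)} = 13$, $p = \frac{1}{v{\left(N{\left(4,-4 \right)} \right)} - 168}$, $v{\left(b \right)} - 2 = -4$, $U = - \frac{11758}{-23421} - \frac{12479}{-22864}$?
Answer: $- \frac{101381760026911}{535497744} \approx -1.8932 \cdot 10^{5}$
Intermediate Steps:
$U = \frac{561105571}{535497744}$ ($U = \left(-11758\right) \left(- \frac{1}{23421}\right) - - \frac{12479}{22864} = \frac{11758}{23421} + \frac{12479}{22864} = \frac{561105571}{535497744} \approx 1.0478$)
$v{\left(b \right)} = -2$ ($v{\left(b \right)} = 2 - 4 = -2$)
$p = - \frac{1}{170}$ ($p = \frac{1}{-2 - 168} = \frac{1}{-170} = - \frac{1}{170} \approx -0.0058824$)
$L{\left(H \right)} = 13$
$\left(L{\left(p \right)} + U\right) \left(-28163 + 14686\right) = \left(13 + \frac{561105571}{535497744}\right) \left(-28163 + 14686\right) = \frac{7522576243}{535497744} \left(-13477\right) = - \frac{101381760026911}{535497744}$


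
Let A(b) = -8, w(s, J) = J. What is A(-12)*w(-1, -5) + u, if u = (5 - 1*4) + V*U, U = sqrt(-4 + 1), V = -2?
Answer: 41 - 2*I*sqrt(3) ≈ 41.0 - 3.4641*I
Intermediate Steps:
U = I*sqrt(3) (U = sqrt(-3) = I*sqrt(3) ≈ 1.732*I)
u = 1 - 2*I*sqrt(3) (u = (5 - 1*4) - 2*I*sqrt(3) = (5 - 4) - 2*I*sqrt(3) = 1 - 2*I*sqrt(3) ≈ 1.0 - 3.4641*I)
A(-12)*w(-1, -5) + u = -8*(-5) + (1 - 2*I*sqrt(3)) = 40 + (1 - 2*I*sqrt(3)) = 41 - 2*I*sqrt(3)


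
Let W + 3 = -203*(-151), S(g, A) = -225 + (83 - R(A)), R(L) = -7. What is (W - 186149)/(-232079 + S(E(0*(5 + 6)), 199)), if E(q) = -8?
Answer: 155499/232214 ≈ 0.66964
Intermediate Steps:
S(g, A) = -135 (S(g, A) = -225 + (83 - 1*(-7)) = -225 + (83 + 7) = -225 + 90 = -135)
W = 30650 (W = -3 - 203*(-151) = -3 - 1*(-30653) = -3 + 30653 = 30650)
(W - 186149)/(-232079 + S(E(0*(5 + 6)), 199)) = (30650 - 186149)/(-232079 - 135) = -155499/(-232214) = -155499*(-1/232214) = 155499/232214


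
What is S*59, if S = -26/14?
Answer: -767/7 ≈ -109.57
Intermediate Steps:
S = -13/7 (S = -26*1/14 = -13/7 ≈ -1.8571)
S*59 = -13/7*59 = -767/7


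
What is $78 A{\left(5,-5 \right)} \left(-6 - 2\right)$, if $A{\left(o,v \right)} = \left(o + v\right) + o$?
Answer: $-3120$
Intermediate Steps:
$A{\left(o,v \right)} = v + 2 o$
$78 A{\left(5,-5 \right)} \left(-6 - 2\right) = 78 \left(-5 + 2 \cdot 5\right) \left(-6 - 2\right) = 78 \left(-5 + 10\right) \left(-8\right) = 78 \cdot 5 \left(-8\right) = 78 \left(-40\right) = -3120$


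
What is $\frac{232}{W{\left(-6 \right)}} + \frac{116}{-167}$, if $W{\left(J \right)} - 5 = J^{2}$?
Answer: $\frac{33988}{6847} \approx 4.9639$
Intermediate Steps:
$W{\left(J \right)} = 5 + J^{2}$
$\frac{232}{W{\left(-6 \right)}} + \frac{116}{-167} = \frac{232}{5 + \left(-6\right)^{2}} + \frac{116}{-167} = \frac{232}{5 + 36} + 116 \left(- \frac{1}{167}\right) = \frac{232}{41} - \frac{116}{167} = \frac{33988}{6847}$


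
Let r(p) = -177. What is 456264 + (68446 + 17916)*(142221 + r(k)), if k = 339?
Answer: 12267660192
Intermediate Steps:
456264 + (68446 + 17916)*(142221 + r(k)) = 456264 + (68446 + 17916)*(142221 - 177) = 456264 + 86362*142044 = 456264 + 12267203928 = 12267660192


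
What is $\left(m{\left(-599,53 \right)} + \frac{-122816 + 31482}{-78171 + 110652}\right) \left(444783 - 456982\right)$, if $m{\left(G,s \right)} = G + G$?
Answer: $\frac{475804574828}{32481} \approx 1.4649 \cdot 10^{7}$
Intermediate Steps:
$m{\left(G,s \right)} = 2 G$
$\left(m{\left(-599,53 \right)} + \frac{-122816 + 31482}{-78171 + 110652}\right) \left(444783 - 456982\right) = \left(2 \left(-599\right) + \frac{-122816 + 31482}{-78171 + 110652}\right) \left(444783 - 456982\right) = \left(-1198 - \frac{91334}{32481}\right) \left(444783 - 456982\right) = \left(-1198 - \frac{91334}{32481}\right) \left(-12199\right) = \left(- \frac{39003572}{32481}\right) \left(-12199\right) = \frac{475804574828}{32481}$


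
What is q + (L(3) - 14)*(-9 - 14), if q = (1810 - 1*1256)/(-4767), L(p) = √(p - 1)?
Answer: 1534420/4767 - 23*√2 ≈ 289.36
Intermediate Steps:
L(p) = √(-1 + p)
q = -554/4767 (q = (1810 - 1256)*(-1/4767) = 554*(-1/4767) = -554/4767 ≈ -0.11622)
q + (L(3) - 14)*(-9 - 14) = -554/4767 + (√(-1 + 3) - 14)*(-9 - 14) = -554/4767 + (√2 - 14)*(-23) = -554/4767 + (-14 + √2)*(-23) = -554/4767 + (322 - 23*√2) = 1534420/4767 - 23*√2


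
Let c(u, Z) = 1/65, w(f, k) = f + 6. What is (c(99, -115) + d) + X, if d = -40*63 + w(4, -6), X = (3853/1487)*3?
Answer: -241851228/96655 ≈ -2502.2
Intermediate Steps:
w(f, k) = 6 + f
X = 11559/1487 (X = (3853*(1/1487))*3 = (3853/1487)*3 = 11559/1487 ≈ 7.7734)
c(u, Z) = 1/65
d = -2510 (d = -40*63 + (6 + 4) = -2520 + 10 = -2510)
(c(99, -115) + d) + X = (1/65 - 2510) + 11559/1487 = -163149/65 + 11559/1487 = -241851228/96655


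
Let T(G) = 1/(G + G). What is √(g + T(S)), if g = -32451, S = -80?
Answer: I*√51921610/40 ≈ 180.14*I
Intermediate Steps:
T(G) = 1/(2*G)
√(g + T(S)) = √(-32451 + (½)/(-80)) = √(-32451 + (½)*(-1/80)) = √(-32451 - 1/160) = √(-5192161/160) = I*√51921610/40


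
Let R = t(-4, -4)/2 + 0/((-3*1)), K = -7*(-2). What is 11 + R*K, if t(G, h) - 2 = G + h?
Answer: -31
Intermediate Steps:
t(G, h) = 2 + G + h (t(G, h) = 2 + (G + h) = 2 + G + h)
K = 14
R = -3 (R = (2 - 4 - 4)/2 + 0/((-3*1)) = -6*½ + 0/(-3) = -3 + 0*(-⅓) = -3 + 0 = -3)
11 + R*K = 11 - 3*14 = 11 - 42 = -31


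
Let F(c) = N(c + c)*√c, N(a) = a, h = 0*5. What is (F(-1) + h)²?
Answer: -4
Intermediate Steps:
h = 0
F(c) = 2*c^(3/2) (F(c) = (c + c)*√c = (2*c)*√c = 2*c^(3/2))
(F(-1) + h)² = (2*(-1)^(3/2) + 0)² = (2*(-I) + 0)² = (-2*I + 0)² = (-2*I)² = -4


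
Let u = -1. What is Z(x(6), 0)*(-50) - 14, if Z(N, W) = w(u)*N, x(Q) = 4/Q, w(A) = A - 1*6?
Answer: 658/3 ≈ 219.33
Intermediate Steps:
w(A) = -6 + A (w(A) = A - 6 = -6 + A)
Z(N, W) = -7*N (Z(N, W) = (-6 - 1)*N = -7*N)
Z(x(6), 0)*(-50) - 14 = -28/6*(-50) - 14 = -7*⅔*(-50) - 14 = -14/3*(-50) - 14 = 700/3 - 14 = 658/3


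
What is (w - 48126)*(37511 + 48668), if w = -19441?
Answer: -5822856493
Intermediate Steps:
(w - 48126)*(37511 + 48668) = (-19441 - 48126)*(37511 + 48668) = -67567*86179 = -5822856493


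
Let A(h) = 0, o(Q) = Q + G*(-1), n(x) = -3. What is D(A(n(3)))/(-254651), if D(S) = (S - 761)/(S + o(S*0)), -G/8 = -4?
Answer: -761/8148832 ≈ -9.3388e-5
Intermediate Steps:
G = 32 (G = -8*(-4) = 32)
o(Q) = -32 + Q (o(Q) = Q + 32*(-1) = Q - 32 = -32 + Q)
D(S) = (-761 + S)/(-32 + S) (D(S) = (S - 761)/(S + (-32 + S*0)) = (-761 + S)/(S + (-32 + 0)) = (-761 + S)/(S - 32) = (-761 + S)/(-32 + S))
D(A(n(3)))/(-254651) = ((-761 + 0)/(-32 + 0))/(-254651) = (-761/(-32))*(-1/254651) = -1/32*(-761)*(-1/254651) = (761/32)*(-1/254651) = -761/8148832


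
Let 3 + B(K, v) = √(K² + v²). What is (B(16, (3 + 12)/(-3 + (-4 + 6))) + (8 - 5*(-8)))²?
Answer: (45 + √481)² ≈ 4479.9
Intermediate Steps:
B(K, v) = -3 + √(K² + v²)
(B(16, (3 + 12)/(-3 + (-4 + 6))) + (8 - 5*(-8)))² = ((-3 + √(16² + ((3 + 12)/(-3 + (-4 + 6)))²)) + (8 - 5*(-8)))² = ((-3 + √(256 + (15/(-3 + 2))²)) + (8 + 40))² = ((-3 + √(256 + (15/(-1))²)) + 48)² = ((-3 + √(256 + (15*(-1))²)) + 48)² = ((-3 + √(256 + (-15)²)) + 48)² = ((-3 + √(256 + 225)) + 48)² = ((-3 + √481) + 48)² = (45 + √481)²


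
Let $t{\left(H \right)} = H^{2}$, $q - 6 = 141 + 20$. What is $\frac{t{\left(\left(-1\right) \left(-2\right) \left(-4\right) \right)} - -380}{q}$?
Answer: $\frac{444}{167} \approx 2.6587$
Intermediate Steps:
$q = 167$ ($q = 6 + \left(141 + 20\right) = 6 + 161 = 167$)
$\frac{t{\left(\left(-1\right) \left(-2\right) \left(-4\right) \right)} - -380}{q} = \frac{\left(\left(-1\right) \left(-2\right) \left(-4\right)\right)^{2} - -380}{167} = \left(\left(2 \left(-4\right)\right)^{2} + 380\right) \frac{1}{167} = \left(\left(-8\right)^{2} + 380\right) \frac{1}{167} = \left(64 + 380\right) \frac{1}{167} = 444 \cdot \frac{1}{167} = \frac{444}{167}$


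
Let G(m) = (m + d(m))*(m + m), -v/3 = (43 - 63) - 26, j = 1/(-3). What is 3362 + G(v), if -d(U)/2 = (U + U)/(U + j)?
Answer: 16661794/413 ≈ 40343.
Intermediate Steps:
j = -⅓ ≈ -0.33333
d(U) = -4*U/(-⅓ + U) (d(U) = -2*(U + U)/(U - ⅓) = -2*2*U/(-⅓ + U) = -4*U/(-⅓ + U))
v = 138 (v = -3*((43 - 63) - 26) = -3*(-20 - 26) = -3*(-46) = 138)
G(m) = 2*m*(m - 12*m/(-1 + 3*m)) (G(m) = (m - 12*m/(-1 + 3*m))*(m + m) = (m - 12*m/(-1 + 3*m))*(2*m) = 2*m*(m - 12*m/(-1 + 3*m)))
3362 + G(v) = 3362 + 138²*(-26 + 6*138)/(-1 + 3*138) = 3362 + 19044*(-26 + 828)/(-1 + 414) = 3362 + 19044*802/413 = 3362 + 19044*(1/413)*802 = 3362 + 15273288/413 = 16661794/413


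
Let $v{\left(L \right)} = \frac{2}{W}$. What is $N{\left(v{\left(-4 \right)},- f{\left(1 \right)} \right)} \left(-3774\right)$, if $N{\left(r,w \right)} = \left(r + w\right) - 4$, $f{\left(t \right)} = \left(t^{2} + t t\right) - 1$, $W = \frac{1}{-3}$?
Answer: $41514$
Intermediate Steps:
$W = - \frac{1}{3} \approx -0.33333$
$f{\left(t \right)} = -1 + 2 t^{2}$ ($f{\left(t \right)} = \left(t^{2} + t^{2}\right) - 1 = 2 t^{2} - 1 = -1 + 2 t^{2}$)
$v{\left(L \right)} = -6$ ($v{\left(L \right)} = \frac{2}{- \frac{1}{3}} = 2 \left(-3\right) = -6$)
$N{\left(r,w \right)} = -4 + r + w$
$N{\left(v{\left(-4 \right)},- f{\left(1 \right)} \right)} \left(-3774\right) = \left(-4 - 6 - \left(-1 + 2 \cdot 1^{2}\right)\right) \left(-3774\right) = \left(-4 - 6 - \left(-1 + 2 \cdot 1\right)\right) \left(-3774\right) = \left(-4 - 6 - \left(-1 + 2\right)\right) \left(-3774\right) = \left(-4 - 6 - 1\right) \left(-3774\right) = \left(-11\right) \left(-3774\right) = 41514$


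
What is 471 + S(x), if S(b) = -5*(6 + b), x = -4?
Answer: 461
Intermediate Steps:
S(b) = -30 - 5*b
471 + S(x) = 471 + (-30 - 5*(-4)) = 471 + (-30 + 20) = 471 - 10 = 461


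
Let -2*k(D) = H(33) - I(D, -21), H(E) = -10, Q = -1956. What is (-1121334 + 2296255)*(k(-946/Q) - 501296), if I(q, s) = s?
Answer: -1177979319363/2 ≈ -5.8899e+11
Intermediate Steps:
k(D) = -11/2 (k(D) = -(-10 - 1*(-21))/2 = -(-10 + 21)/2 = -½*11 = -11/2)
(-1121334 + 2296255)*(k(-946/Q) - 501296) = (-1121334 + 2296255)*(-11/2 - 501296) = 1174921*(-1002603/2) = -1177979319363/2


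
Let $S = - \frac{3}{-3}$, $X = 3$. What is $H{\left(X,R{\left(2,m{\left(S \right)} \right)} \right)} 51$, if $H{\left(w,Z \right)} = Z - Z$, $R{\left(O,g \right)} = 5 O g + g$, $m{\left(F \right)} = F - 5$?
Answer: $0$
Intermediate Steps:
$S = 1$ ($S = \left(-3\right) \left(- \frac{1}{3}\right) = 1$)
$m{\left(F \right)} = -5 + F$
$R{\left(O,g \right)} = g + 5 O g$ ($R{\left(O,g \right)} = 5 O g + g = g + 5 O g$)
$H{\left(w,Z \right)} = 0$
$H{\left(X,R{\left(2,m{\left(S \right)} \right)} \right)} 51 = 0 \cdot 51 = 0$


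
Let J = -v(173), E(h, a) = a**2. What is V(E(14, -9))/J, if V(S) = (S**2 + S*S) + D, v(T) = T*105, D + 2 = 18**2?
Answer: -13444/18165 ≈ -0.74010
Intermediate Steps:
D = 322 (D = -2 + 18**2 = -2 + 324 = 322)
v(T) = 105*T
V(S) = 322 + 2*S**2 (V(S) = (S**2 + S*S) + 322 = (S**2 + S**2) + 322 = 2*S**2 + 322 = 322 + 2*S**2)
J = -18165 (J = -105*173 = -1*18165 = -18165)
V(E(14, -9))/J = (322 + 2*((-9)**2)**2)/(-18165) = (322 + 2*81**2)*(-1/18165) = (322 + 2*6561)*(-1/18165) = (322 + 13122)*(-1/18165) = 13444*(-1/18165) = -13444/18165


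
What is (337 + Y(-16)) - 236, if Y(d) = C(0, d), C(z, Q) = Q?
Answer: 85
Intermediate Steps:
Y(d) = d
(337 + Y(-16)) - 236 = (337 - 16) - 236 = 321 - 236 = 85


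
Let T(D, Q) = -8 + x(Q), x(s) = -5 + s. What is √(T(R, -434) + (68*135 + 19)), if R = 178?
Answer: 4*√547 ≈ 93.552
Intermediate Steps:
T(D, Q) = -13 + Q (T(D, Q) = -8 + (-5 + Q) = -13 + Q)
√(T(R, -434) + (68*135 + 19)) = √((-13 - 434) + (68*135 + 19)) = √(-447 + (9180 + 19)) = √(-447 + 9199) = √8752 = 4*√547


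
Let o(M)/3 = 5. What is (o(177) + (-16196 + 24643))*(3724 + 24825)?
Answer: 241581638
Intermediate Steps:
o(M) = 15 (o(M) = 3*5 = 15)
(o(177) + (-16196 + 24643))*(3724 + 24825) = (15 + (-16196 + 24643))*(3724 + 24825) = (15 + 8447)*28549 = 8462*28549 = 241581638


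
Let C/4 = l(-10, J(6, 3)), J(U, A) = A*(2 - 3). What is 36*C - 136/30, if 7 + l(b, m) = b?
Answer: -36788/15 ≈ -2452.5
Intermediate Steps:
J(U, A) = -A (J(U, A) = A*(-1) = -A)
l(b, m) = -7 + b
C = -68 (C = 4*(-7 - 10) = 4*(-17) = -68)
36*C - 136/30 = 36*(-68) - 136/30 = -2448 - 136*1/30 = -2448 - 68/15 = -36788/15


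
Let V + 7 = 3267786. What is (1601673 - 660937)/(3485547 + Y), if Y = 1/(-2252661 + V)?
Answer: 954958046848/3538241499547 ≈ 0.26990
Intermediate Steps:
V = 3267779 (V = -7 + 3267786 = 3267779)
Y = 1/1015118 (Y = 1/(-2252661 + 3267779) = 1/1015118 ≈ 9.8511e-7)
(1601673 - 660937)/(3485547 + Y) = (1601673 - 660937)/(3485547 + 1/1015118) = 940736/(3538241499547/1015118) = 940736*(1015118/3538241499547) = 954958046848/3538241499547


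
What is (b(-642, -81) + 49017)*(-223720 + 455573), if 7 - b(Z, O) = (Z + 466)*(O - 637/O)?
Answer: 678939776960/81 ≈ 8.3820e+9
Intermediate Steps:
b(Z, O) = 7 - (466 + Z)*(O - 637/O) (b(Z, O) = 7 - (Z + 466)*(O - 637/O) = 7 - (466 + Z)*(O - 637/O))
(b(-642, -81) + 49017)*(-223720 + 455573) = ((296842 + 637*(-642) - 1*(-81)*(-7 + 466*(-81) - 81*(-642)))/(-81) + 49017)*(-223720 + 455573) = (-(296842 - 408954 - 1*(-81)*(-7 - 37746 + 52002))/81 + 49017)*231853 = (-(296842 - 408954 - 1*(-81)*14249)/81 + 49017)*231853 = (-(296842 - 408954 + 1154169)/81 + 49017)*231853 = (-1/81*1042057 + 49017)*231853 = (-1042057/81 + 49017)*231853 = (2928320/81)*231853 = 678939776960/81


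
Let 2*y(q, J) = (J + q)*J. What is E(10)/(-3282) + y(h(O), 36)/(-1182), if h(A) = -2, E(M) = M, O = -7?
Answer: -168367/323277 ≈ -0.52081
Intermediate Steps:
y(q, J) = J*(J + q)/2 (y(q, J) = ((J + q)*J)/2 = (J*(J + q))/2 = J*(J + q)/2)
E(10)/(-3282) + y(h(O), 36)/(-1182) = 10/(-3282) + ((½)*36*(36 - 2))/(-1182) = 10*(-1/3282) + ((½)*36*34)*(-1/1182) = -5/1641 + 612*(-1/1182) = -5/1641 - 102/197 = -168367/323277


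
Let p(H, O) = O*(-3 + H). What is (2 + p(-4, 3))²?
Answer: 361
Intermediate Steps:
(2 + p(-4, 3))² = (2 + 3*(-3 - 4))² = (2 + 3*(-7))² = (2 - 21)² = (-19)² = 361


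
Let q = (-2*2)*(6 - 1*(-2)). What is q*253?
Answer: -8096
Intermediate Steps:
q = -32 (q = -4*(6 + 2) = -4*8 = -32)
q*253 = -32*253 = -8096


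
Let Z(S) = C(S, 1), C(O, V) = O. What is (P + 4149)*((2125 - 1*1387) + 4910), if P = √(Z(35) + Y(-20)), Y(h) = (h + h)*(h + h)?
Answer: 23433552 + 5648*√1635 ≈ 2.3662e+7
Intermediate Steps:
Z(S) = S
Y(h) = 4*h² (Y(h) = (2*h)*(2*h) = 4*h²)
P = √1635 (P = √(35 + 4*(-20)²) = √(35 + 4*400) = √(35 + 1600) = √1635 ≈ 40.435)
(P + 4149)*((2125 - 1*1387) + 4910) = (√1635 + 4149)*((2125 - 1*1387) + 4910) = (4149 + √1635)*((2125 - 1387) + 4910) = (4149 + √1635)*(738 + 4910) = (4149 + √1635)*5648 = 23433552 + 5648*√1635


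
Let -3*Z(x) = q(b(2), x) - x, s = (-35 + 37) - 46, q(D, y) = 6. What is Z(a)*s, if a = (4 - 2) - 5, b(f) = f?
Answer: 132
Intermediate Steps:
a = -3 (a = 2 - 5 = -3)
s = -44 (s = 2 - 46 = -44)
Z(x) = -2 + x/3 (Z(x) = -(6 - x)/3 = -2 + x/3)
Z(a)*s = (-2 + (1/3)*(-3))*(-44) = (-2 - 1)*(-44) = -3*(-44) = 132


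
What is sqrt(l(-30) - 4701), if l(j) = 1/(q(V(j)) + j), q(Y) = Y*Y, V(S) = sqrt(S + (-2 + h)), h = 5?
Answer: I*sqrt(15273606)/57 ≈ 68.564*I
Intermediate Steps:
V(S) = sqrt(3 + S) (V(S) = sqrt(S + (-2 + 5)) = sqrt(S + 3) = sqrt(3 + S))
q(Y) = Y**2
l(j) = 1/(3 + 2*j) (l(j) = 1/((sqrt(3 + j))**2 + j) = 1/((3 + j) + j) = 1/(3 + 2*j))
sqrt(l(-30) - 4701) = sqrt(1/(3 + 2*(-30)) - 4701) = sqrt(1/(3 - 60) - 4701) = sqrt(1/(-57) - 4701) = sqrt(-1/57 - 4701) = sqrt(-267958/57) = I*sqrt(15273606)/57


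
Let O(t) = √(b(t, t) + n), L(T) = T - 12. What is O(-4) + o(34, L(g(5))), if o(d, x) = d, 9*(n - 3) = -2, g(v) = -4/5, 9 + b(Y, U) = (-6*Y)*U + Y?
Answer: 34 + 2*I*√239/3 ≈ 34.0 + 10.306*I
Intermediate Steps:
b(Y, U) = -9 + Y - 6*U*Y (b(Y, U) = -9 + ((-6*Y)*U + Y) = -9 + (-6*U*Y + Y) = -9 + (Y - 6*U*Y) = -9 + Y - 6*U*Y)
g(v) = -⅘ (g(v) = -4*⅕ = -⅘)
n = 25/9 (n = 3 + (⅑)*(-2) = 3 - 2/9 = 25/9 ≈ 2.7778)
L(T) = -12 + T
O(t) = √(-56/9 + t - 6*t²) (O(t) = √((-9 + t - 6*t*t) + 25/9) = √((-9 + t - 6*t²) + 25/9) = √(-56/9 + t - 6*t²))
O(-4) + o(34, L(g(5))) = √(-56 - 54*(-4)² + 9*(-4))/3 + 34 = √(-56 - 54*16 - 36)/3 + 34 = √(-56 - 864 - 36)/3 + 34 = √(-956)/3 + 34 = (2*I*√239)/3 + 34 = 2*I*√239/3 + 34 = 34 + 2*I*√239/3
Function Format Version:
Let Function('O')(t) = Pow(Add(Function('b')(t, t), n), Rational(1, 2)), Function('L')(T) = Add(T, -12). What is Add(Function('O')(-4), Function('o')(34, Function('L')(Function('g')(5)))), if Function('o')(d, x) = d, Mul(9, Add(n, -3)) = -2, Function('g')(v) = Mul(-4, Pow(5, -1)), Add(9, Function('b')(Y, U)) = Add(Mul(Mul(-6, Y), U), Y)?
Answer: Add(34, Mul(Rational(2, 3), I, Pow(239, Rational(1, 2)))) ≈ Add(34.000, Mul(10.306, I))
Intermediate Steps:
Function('b')(Y, U) = Add(-9, Y, Mul(-6, U, Y)) (Function('b')(Y, U) = Add(-9, Add(Mul(Mul(-6, Y), U), Y)) = Add(-9, Add(Mul(-6, U, Y), Y)) = Add(-9, Add(Y, Mul(-6, U, Y))) = Add(-9, Y, Mul(-6, U, Y)))
Function('g')(v) = Rational(-4, 5) (Function('g')(v) = Mul(-4, Rational(1, 5)) = Rational(-4, 5))
n = Rational(25, 9) (n = Add(3, Mul(Rational(1, 9), -2)) = Add(3, Rational(-2, 9)) = Rational(25, 9) ≈ 2.7778)
Function('L')(T) = Add(-12, T)
Function('O')(t) = Pow(Add(Rational(-56, 9), t, Mul(-6, Pow(t, 2))), Rational(1, 2)) (Function('O')(t) = Pow(Add(Add(-9, t, Mul(-6, t, t)), Rational(25, 9)), Rational(1, 2)) = Pow(Add(Add(-9, t, Mul(-6, Pow(t, 2))), Rational(25, 9)), Rational(1, 2)) = Pow(Add(Rational(-56, 9), t, Mul(-6, Pow(t, 2))), Rational(1, 2)))
Add(Function('O')(-4), Function('o')(34, Function('L')(Function('g')(5)))) = Add(Mul(Rational(1, 3), Pow(Add(-56, Mul(-54, Pow(-4, 2)), Mul(9, -4)), Rational(1, 2))), 34) = Add(Mul(Rational(1, 3), Pow(Add(-56, Mul(-54, 16), -36), Rational(1, 2))), 34) = Add(Mul(Rational(1, 3), Pow(Add(-56, -864, -36), Rational(1, 2))), 34) = Add(Mul(Rational(1, 3), Pow(-956, Rational(1, 2))), 34) = Add(Mul(Rational(1, 3), Mul(2, I, Pow(239, Rational(1, 2)))), 34) = Add(Mul(Rational(2, 3), I, Pow(239, Rational(1, 2))), 34) = Add(34, Mul(Rational(2, 3), I, Pow(239, Rational(1, 2))))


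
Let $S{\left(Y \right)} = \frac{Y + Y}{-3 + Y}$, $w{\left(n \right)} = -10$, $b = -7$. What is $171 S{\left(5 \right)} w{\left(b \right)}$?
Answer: $-8550$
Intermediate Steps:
$S{\left(Y \right)} = \frac{2 Y}{-3 + Y}$
$171 S{\left(5 \right)} w{\left(b \right)} = 171 \cdot 2 \cdot 5 \frac{1}{-3 + 5} \left(-10\right) = 171 \cdot 2 \cdot 5 \cdot \frac{1}{2} \left(-10\right) = 171 \cdot 5 \left(-10\right) = 855 \left(-10\right) = -8550$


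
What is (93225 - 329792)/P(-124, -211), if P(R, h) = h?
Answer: 236567/211 ≈ 1121.2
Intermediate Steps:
(93225 - 329792)/P(-124, -211) = (93225 - 329792)/(-211) = -236567*(-1/211) = 236567/211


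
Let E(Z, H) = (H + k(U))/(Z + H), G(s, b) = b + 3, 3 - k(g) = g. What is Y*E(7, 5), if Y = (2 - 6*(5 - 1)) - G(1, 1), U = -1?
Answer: -39/2 ≈ -19.500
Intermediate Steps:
k(g) = 3 - g
G(s, b) = 3 + b
E(Z, H) = (4 + H)/(H + Z) (E(Z, H) = (H + (3 - 1*(-1)))/(Z + H) = (H + (3 + 1))/(H + Z) = (H + 4)/(H + Z) = (4 + H)/(H + Z))
Y = -26 (Y = (2 - 6*(5 - 1)) - (3 + 1) = (2 - 6*4) - 1*4 = (2 - 1*24) - 4 = (2 - 24) - 4 = -22 - 4 = -26)
Y*E(7, 5) = -26*(4 + 5)/(5 + 7) = -26*9/12 = -13*9/6 = -26*¾ = -39/2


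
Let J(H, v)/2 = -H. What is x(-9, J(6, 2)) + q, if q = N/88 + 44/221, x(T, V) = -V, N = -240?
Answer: 23026/2431 ≈ 9.4718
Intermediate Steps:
J(H, v) = -2*H (J(H, v) = 2*(-H) = -2*H)
q = -6146/2431 (q = -240/88 + 44/221 = -240*1/88 + 44*(1/221) = -30/11 + 44/221 = -6146/2431 ≈ -2.5282)
x(-9, J(6, 2)) + q = -(-2)*6 - 6146/2431 = -1*(-12) - 6146/2431 = 12 - 6146/2431 = 23026/2431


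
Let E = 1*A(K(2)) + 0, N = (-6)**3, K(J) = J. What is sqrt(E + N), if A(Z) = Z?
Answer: I*sqrt(214) ≈ 14.629*I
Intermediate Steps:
N = -216
E = 2 (E = 1*2 + 0 = 2 + 0 = 2)
sqrt(E + N) = sqrt(2 - 216) = sqrt(-214) = I*sqrt(214)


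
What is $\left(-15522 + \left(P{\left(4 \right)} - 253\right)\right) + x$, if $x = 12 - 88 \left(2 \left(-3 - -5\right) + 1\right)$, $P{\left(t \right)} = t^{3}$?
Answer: $-16139$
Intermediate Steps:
$x = -428$ ($x = 12 - 88 \left(2 \left(-3 + 5\right) + 1\right) = 12 - 88 \left(2 \cdot 2 + 1\right) = 12 - 88 \left(4 + 1\right) = 12 - 440 = -428$)
$\left(-15522 + \left(P{\left(4 \right)} - 253\right)\right) + x = \left(-15522 + \left(4^{3} - 253\right)\right) - 428 = \left(-15522 + \left(64 - 253\right)\right) - 428 = \left(-15522 - 189\right) - 428 = -15711 - 428 = -16139$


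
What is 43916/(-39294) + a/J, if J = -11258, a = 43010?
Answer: -546110317/110592963 ≈ -4.9380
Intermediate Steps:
43916/(-39294) + a/J = 43916/(-39294) + 43010/(-11258) = 43916*(-1/39294) + 43010*(-1/11258) = -21958/19647 - 21505/5629 = -546110317/110592963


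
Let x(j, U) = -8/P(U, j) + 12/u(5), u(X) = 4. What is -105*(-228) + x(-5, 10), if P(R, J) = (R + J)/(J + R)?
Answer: 23935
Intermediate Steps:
P(R, J) = 1 (P(R, J) = (J + R)/(J + R) = 1)
x(j, U) = -5 (x(j, U) = -8/1 + 12/4 = -8*1 + 12*(¼) = -8 + 3 = -5)
-105*(-228) + x(-5, 10) = -105*(-228) - 5 = 23940 - 5 = 23935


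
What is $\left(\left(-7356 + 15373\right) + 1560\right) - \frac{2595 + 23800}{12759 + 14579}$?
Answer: $\frac{261789631}{27338} \approx 9576.0$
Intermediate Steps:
$\left(\left(-7356 + 15373\right) + 1560\right) - \frac{2595 + 23800}{12759 + 14579} = \left(8017 + 1560\right) - \frac{26395}{27338} = 9577 - 26395 \cdot \frac{1}{27338} = 9577 - \frac{26395}{27338} = \frac{261789631}{27338}$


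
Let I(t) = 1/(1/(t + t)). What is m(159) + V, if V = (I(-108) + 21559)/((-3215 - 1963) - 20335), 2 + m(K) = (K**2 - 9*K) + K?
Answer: 612469248/25513 ≈ 24006.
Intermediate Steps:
m(K) = -2 + K**2 - 8*K (m(K) = -2 + ((K**2 - 9*K) + K) = -2 + (K**2 - 8*K) = -2 + K**2 - 8*K)
I(t) = 2*t (I(t) = 1/(1/(2*t)) = 2*t)
V = -21343/25513 (V = (2*(-108) + 21559)/((-3215 - 1963) - 20335) = (-216 + 21559)/(-5178 - 20335) = 21343/(-25513) = 21343*(-1/25513) = -21343/25513 ≈ -0.83655)
m(159) + V = (-2 + 159**2 - 8*159) - 21343/25513 = (-2 + 25281 - 1272) - 21343/25513 = 24007 - 21343/25513 = 612469248/25513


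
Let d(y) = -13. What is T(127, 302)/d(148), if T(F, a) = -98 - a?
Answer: 400/13 ≈ 30.769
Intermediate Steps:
T(127, 302)/d(148) = (-98 - 1*302)/(-13) = (-98 - 302)*(-1/13) = -400*(-1/13) = 400/13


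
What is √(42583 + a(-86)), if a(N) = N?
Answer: √42497 ≈ 206.15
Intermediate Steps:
√(42583 + a(-86)) = √(42583 - 86) = √42497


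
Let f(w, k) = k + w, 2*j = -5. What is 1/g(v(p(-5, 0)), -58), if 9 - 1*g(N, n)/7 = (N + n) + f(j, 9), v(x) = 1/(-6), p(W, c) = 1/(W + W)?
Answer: 3/1274 ≈ 0.0023548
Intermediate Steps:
j = -5/2 (j = (½)*(-5) = -5/2 ≈ -2.5000)
p(W, c) = 1/(2*W)
v(x) = -⅙
g(N, n) = 35/2 - 7*N - 7*n (g(N, n) = 63 - 7*((N + n) + (9 - 5/2)) = 63 - 7*((N + n) + 13/2) = 63 - 7*(13/2 + N + n) = 63 + (-91/2 - 7*N - 7*n) = 35/2 - 7*N - 7*n)
1/g(v(p(-5, 0)), -58) = 1/(35/2 - 7*(-⅙) - 7*(-58)) = 1/(35/2 + 7/6 + 406) = 1/(1274/3) = 3/1274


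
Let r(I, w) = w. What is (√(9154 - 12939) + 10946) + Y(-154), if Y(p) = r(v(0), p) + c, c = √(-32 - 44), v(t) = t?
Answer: 10792 + I*√3785 + 2*I*√19 ≈ 10792.0 + 70.24*I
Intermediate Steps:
c = 2*I*√19 (c = √(-76) = 2*I*√19 ≈ 8.7178*I)
Y(p) = p + 2*I*√19
(√(9154 - 12939) + 10946) + Y(-154) = (√(9154 - 12939) + 10946) + (-154 + 2*I*√19) = (√(-3785) + 10946) + (-154 + 2*I*√19) = (I*√3785 + 10946) + (-154 + 2*I*√19) = (10946 + I*√3785) + (-154 + 2*I*√19) = 10792 + I*√3785 + 2*I*√19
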